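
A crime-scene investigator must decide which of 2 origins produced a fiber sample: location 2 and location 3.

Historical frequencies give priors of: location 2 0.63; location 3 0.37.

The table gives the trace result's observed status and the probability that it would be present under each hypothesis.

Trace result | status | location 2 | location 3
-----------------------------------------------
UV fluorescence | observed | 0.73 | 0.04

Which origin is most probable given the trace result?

For each hypothesis, the unnormalized posterior weight is prior × likelihood:
  location 2: 0.63 × 0.73 = 0.4599
  location 3: 0.37 × 0.04 = 0.0148
The unnormalized weights sum to 0.4747.
P(location 2 | evidence) ≈ 0.4599 / 0.4747 ≈ 0.969
P(location 3 | evidence) ≈ 0.0148 / 0.4747 ≈ 0.031
The largest is 0.969, so location 2 is most probable.

location 2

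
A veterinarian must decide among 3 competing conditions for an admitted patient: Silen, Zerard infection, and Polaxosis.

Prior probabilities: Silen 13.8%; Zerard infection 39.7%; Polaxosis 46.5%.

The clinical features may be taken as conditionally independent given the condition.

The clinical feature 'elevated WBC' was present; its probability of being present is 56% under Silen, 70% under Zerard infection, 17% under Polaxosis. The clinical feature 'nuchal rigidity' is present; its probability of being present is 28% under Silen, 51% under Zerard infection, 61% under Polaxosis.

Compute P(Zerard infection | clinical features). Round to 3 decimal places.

0.670

For each hypothesis, the unnormalized posterior weight is prior × product of the clinical feature likelihoods:
  Silen: 0.138 × 0.56 × 0.28 = 0.021638
  Zerard infection: 0.397 × 0.70 × 0.51 = 0.14173
  Polaxosis: 0.465 × 0.17 × 0.61 = 0.048221
Marginal likelihood of the evidence = 0.21159.
P(Zerard infection | evidence) = 0.14173 / 0.21159 ≈ 0.670.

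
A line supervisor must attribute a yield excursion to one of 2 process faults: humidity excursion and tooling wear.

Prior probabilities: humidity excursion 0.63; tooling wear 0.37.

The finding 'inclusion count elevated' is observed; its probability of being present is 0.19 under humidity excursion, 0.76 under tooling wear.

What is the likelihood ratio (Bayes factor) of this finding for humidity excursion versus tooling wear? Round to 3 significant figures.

The Bayes factor is the ratio of the two likelihoods.
  humidity excursion: 0.19
  tooling wear: 0.76
Bayes factor = 0.19 / 0.76 ≈ 0.250

0.250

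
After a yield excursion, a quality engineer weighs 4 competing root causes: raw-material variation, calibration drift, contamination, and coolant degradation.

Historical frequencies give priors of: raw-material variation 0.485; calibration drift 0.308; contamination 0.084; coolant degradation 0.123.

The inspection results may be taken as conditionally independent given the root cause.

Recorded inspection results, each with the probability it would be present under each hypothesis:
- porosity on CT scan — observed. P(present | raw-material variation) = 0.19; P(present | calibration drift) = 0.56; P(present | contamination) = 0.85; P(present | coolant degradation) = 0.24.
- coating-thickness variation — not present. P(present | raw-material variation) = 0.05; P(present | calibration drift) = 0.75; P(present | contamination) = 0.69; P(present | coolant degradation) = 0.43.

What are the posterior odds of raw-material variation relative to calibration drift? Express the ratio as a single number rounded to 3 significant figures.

Unnormalized posterior weight (prior times the inspection result likelihoods) for each of the two hypotheses (using 1 − P(present | H) for each absent inspection result):
  raw-material variation: 0.485 × 0.19 × (1 − 0.05) = 0.087542
  calibration drift: 0.308 × 0.56 × (1 − 0.75) = 0.04312
Odds(raw-material variation : calibration drift) = 0.087542 / 0.04312 ≈ 2.03.

2.03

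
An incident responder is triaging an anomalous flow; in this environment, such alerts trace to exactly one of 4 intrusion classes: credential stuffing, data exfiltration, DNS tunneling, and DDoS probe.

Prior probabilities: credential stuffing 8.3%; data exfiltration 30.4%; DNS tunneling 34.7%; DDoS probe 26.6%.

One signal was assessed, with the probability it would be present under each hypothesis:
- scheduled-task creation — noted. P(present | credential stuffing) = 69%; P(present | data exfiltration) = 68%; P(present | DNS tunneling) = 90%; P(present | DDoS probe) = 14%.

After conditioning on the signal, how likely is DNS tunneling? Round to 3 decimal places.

For each hypothesis, the unnormalized posterior weight is prior × likelihood:
  credential stuffing: 0.083 × 0.69 = 0.05727
  data exfiltration: 0.304 × 0.68 = 0.20672
  DNS tunneling: 0.347 × 0.90 = 0.3123
  DDoS probe: 0.266 × 0.14 = 0.03724
Normalizing constant Z = 0.05727 + 0.20672 + 0.3123 + 0.03724 = 0.61353.
P(DNS tunneling | evidence) = 0.3123 / 0.61353 ≈ 0.509.

0.509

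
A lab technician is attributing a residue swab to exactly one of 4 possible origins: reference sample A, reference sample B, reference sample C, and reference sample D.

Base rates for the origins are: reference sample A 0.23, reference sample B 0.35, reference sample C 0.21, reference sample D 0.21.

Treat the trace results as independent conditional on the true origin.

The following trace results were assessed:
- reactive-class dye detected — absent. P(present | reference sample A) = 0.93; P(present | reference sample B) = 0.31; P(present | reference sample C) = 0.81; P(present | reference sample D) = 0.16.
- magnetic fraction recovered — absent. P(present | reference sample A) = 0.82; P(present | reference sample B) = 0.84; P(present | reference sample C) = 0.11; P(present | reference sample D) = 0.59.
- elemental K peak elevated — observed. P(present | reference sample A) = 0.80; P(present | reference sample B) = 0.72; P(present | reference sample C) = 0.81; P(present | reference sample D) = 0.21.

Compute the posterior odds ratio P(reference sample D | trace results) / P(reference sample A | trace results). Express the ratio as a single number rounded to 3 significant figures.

6.55

Unnormalized posterior weight (prior times the trace result likelihoods) for each of the two hypotheses (using 1 − P(present | H) for each absent trace result):
  reference sample D: 0.21 × (1 − 0.16) × (1 − 0.59) × 0.21 = 0.015188
  reference sample A: 0.23 × (1 − 0.93) × (1 − 0.82) × 0.80 = 0.0023184
Posterior odds = 0.015188 / 0.0023184 ≈ 6.55.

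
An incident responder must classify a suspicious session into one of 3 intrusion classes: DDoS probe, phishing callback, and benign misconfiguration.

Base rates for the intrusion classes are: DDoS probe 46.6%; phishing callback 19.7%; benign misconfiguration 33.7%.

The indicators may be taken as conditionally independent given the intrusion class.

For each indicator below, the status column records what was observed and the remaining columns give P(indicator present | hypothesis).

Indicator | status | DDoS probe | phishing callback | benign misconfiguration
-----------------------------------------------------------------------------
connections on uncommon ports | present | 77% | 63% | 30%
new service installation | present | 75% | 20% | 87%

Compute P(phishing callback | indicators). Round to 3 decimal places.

Multiply each prior by the joint likelihood of the indicator pattern:
  DDoS probe: 0.466 × 0.77 × 0.75 = 0.26911
  phishing callback: 0.197 × 0.63 × 0.20 = 0.024822
  benign misconfiguration: 0.337 × 0.30 × 0.87 = 0.087957
Marginal likelihood of the evidence = 0.38189.
P(phishing callback | evidence) = 0.024822 / 0.38189 ≈ 0.065.

0.065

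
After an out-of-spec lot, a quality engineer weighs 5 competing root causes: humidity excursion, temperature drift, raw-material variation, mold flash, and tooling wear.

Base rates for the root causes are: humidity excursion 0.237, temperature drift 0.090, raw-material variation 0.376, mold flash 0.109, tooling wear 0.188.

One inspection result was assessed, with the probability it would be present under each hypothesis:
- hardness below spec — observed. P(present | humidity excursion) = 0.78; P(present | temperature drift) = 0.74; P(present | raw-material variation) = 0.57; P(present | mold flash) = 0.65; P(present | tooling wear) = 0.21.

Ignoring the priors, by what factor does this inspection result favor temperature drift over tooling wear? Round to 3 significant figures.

Likelihood of this inspection result under each hypothesis:
  temperature drift: 0.74
  tooling wear: 0.21
Bayes factor = 0.74 / 0.21 ≈ 3.52

3.52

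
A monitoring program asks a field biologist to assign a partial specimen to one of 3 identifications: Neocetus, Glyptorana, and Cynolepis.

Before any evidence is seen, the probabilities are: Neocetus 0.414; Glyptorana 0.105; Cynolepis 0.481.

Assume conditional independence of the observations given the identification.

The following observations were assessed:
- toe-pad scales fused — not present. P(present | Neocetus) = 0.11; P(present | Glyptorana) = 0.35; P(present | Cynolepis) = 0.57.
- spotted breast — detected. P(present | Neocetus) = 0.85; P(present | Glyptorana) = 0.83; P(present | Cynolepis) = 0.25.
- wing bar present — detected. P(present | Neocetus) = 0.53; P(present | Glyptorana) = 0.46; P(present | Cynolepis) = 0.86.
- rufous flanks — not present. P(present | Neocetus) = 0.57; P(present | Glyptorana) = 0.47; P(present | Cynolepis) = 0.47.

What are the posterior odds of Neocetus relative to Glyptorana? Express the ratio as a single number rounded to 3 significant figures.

Posterior odds equal prior odds times the likelihood ratio; only the two competing hypotheses matter (using 1 − P(present | H) for each absent observation).
  Neocetus: 0.414 × (1 − 0.11) × 0.85 × 0.53 × (1 − 0.57) = 0.071376
  Glyptorana: 0.105 × (1 − 0.35) × 0.83 × 0.46 × (1 − 0.47) = 0.013811
Odds(Neocetus : Glyptorana) = 0.071376 / 0.013811 ≈ 5.17.

5.17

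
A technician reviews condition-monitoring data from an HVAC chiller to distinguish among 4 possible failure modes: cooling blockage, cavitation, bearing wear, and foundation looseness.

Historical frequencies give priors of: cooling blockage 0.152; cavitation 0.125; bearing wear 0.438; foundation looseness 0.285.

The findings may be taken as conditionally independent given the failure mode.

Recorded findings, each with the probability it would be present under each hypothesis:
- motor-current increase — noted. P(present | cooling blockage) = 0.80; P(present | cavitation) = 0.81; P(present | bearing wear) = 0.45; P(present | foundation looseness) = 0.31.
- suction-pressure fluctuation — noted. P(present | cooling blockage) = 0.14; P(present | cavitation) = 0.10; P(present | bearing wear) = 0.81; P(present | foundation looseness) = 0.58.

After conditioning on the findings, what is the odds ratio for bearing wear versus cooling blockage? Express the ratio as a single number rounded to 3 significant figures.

Posterior odds equal prior odds times the likelihood ratio; only the two competing hypotheses matter.
  bearing wear: 0.438 × 0.45 × 0.81 = 0.15965
  cooling blockage: 0.152 × 0.80 × 0.14 = 0.017024
Posterior odds = 0.15965 / 0.017024 ≈ 9.38.

9.38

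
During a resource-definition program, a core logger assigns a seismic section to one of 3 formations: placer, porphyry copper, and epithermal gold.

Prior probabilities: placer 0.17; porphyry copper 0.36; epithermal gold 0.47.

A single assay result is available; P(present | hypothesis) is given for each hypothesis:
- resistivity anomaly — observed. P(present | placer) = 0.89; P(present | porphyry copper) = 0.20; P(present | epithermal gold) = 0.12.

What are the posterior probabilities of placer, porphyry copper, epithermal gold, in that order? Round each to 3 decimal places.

0.541, 0.257, 0.202

For each hypothesis, the unnormalized posterior weight is prior × likelihood:
  placer: 0.17 × 0.89 = 0.1513
  porphyry copper: 0.36 × 0.20 = 0.072
  epithermal gold: 0.47 × 0.12 = 0.0564
The unnormalized weights sum to 0.2797.
P(placer | evidence) = 0.1513 / 0.2797 ≈ 0.541
P(porphyry copper | evidence) = 0.072 / 0.2797 ≈ 0.257
P(epithermal gold | evidence) = 0.0564 / 0.2797 ≈ 0.202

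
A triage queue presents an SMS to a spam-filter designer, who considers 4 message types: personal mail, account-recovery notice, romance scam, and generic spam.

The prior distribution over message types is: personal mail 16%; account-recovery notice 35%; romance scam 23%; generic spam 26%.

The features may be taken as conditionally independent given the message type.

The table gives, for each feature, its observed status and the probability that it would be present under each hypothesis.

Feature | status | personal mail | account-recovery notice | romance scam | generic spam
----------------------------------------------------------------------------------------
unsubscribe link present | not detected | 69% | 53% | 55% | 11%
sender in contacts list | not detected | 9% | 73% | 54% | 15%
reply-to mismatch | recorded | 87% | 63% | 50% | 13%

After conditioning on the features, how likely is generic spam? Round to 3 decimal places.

0.219

By Bayes' rule with conditional independence, the unnormalized weight for each hypothesis is prior × ∏ likelihoods (using 1 − P(present | H) for each absent feature):
  personal mail: 0.16 × (1 − 0.69) × (1 − 0.09) × 0.87 = 0.039268
  account-recovery notice: 0.35 × (1 − 0.53) × (1 − 0.73) × 0.63 = 0.027981
  romance scam: 0.23 × (1 − 0.55) × (1 − 0.54) × 0.50 = 0.023805
  generic spam: 0.26 × (1 − 0.11) × (1 − 0.15) × 0.13 = 0.02557
Marginal likelihood of the evidence = 0.11662.
P(generic spam | evidence) = 0.02557 / 0.11662 ≈ 0.219.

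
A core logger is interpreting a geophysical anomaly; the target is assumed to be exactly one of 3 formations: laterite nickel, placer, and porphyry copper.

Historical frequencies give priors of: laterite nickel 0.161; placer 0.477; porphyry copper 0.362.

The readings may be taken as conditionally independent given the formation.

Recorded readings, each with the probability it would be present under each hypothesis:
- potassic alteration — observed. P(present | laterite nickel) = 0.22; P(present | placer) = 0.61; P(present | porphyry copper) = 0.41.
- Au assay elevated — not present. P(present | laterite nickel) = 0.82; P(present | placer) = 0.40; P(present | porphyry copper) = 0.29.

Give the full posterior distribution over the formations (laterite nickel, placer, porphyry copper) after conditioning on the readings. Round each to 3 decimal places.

0.022, 0.610, 0.368

For each hypothesis, the unnormalized posterior weight is prior × product of the reading likelihoods (using 1 − P(present | H) for each absent reading):
  laterite nickel: 0.161 × 0.22 × (1 − 0.82) = 0.0063756
  placer: 0.477 × 0.61 × (1 − 0.40) = 0.17458
  porphyry copper: 0.362 × 0.41 × (1 − 0.29) = 0.10538
The unnormalized weights sum to 0.28634.
P(laterite nickel | evidence) = 0.0063756 / 0.28634 ≈ 0.022
P(placer | evidence) = 0.17458 / 0.28634 ≈ 0.610
P(porphyry copper | evidence) = 0.10538 / 0.28634 ≈ 0.368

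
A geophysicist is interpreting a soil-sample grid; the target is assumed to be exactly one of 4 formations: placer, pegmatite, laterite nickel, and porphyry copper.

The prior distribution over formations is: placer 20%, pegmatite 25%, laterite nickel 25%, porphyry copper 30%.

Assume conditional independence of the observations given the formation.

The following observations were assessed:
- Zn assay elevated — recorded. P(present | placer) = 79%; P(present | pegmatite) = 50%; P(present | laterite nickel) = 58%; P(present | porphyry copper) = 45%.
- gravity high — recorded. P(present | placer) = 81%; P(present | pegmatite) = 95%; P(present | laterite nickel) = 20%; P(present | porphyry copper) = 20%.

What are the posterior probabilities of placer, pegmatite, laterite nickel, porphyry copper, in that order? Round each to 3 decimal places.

0.423, 0.392, 0.096, 0.089

Multiply each prior by the joint likelihood of the evidence pattern:
  placer: 0.20 × 0.79 × 0.81 = 0.12798
  pegmatite: 0.25 × 0.50 × 0.95 = 0.11875
  laterite nickel: 0.25 × 0.58 × 0.20 = 0.029
  porphyry copper: 0.30 × 0.45 × 0.20 = 0.027
Normalizing constant Z = 0.12798 + 0.11875 + 0.029 + 0.027 = 0.30273.
P(placer | evidence) = 0.12798 / 0.30273 ≈ 0.423
P(pegmatite | evidence) = 0.11875 / 0.30273 ≈ 0.392
P(laterite nickel | evidence) = 0.029 / 0.30273 ≈ 0.096
P(porphyry copper | evidence) = 0.027 / 0.30273 ≈ 0.089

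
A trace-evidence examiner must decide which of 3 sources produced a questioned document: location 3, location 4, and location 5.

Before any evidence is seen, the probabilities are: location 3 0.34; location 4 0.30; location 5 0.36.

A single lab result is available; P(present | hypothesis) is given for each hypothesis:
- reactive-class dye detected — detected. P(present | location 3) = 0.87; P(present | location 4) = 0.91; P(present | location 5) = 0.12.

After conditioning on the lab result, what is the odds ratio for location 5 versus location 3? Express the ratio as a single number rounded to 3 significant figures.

0.146

Unnormalized posterior weight (prior times the lab result likelihood) for each of the two hypotheses:
  location 5: 0.36 × 0.12 = 0.0432
  location 3: 0.34 × 0.87 = 0.2958
Odds(location 5 : location 3) = 0.0432 / 0.2958 ≈ 0.146.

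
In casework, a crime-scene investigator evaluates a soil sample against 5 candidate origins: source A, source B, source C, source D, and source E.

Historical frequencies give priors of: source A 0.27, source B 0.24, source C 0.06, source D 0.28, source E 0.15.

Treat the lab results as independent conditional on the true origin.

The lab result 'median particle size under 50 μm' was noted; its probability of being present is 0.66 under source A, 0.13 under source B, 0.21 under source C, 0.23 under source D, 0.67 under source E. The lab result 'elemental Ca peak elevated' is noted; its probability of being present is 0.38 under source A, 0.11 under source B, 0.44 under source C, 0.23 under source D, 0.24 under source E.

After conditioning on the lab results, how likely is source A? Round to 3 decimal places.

0.586

By Bayes' rule with conditional independence, the unnormalized weight for each hypothesis is prior × ∏ likelihoods:
  source A: 0.27 × 0.66 × 0.38 = 0.067716
  source B: 0.24 × 0.13 × 0.11 = 0.003432
  source C: 0.06 × 0.21 × 0.44 = 0.005544
  source D: 0.28 × 0.23 × 0.23 = 0.014812
  source E: 0.15 × 0.67 × 0.24 = 0.02412
Marginal likelihood of the evidence = 0.11562.
P(source A | evidence) = 0.067716 / 0.11562 ≈ 0.586.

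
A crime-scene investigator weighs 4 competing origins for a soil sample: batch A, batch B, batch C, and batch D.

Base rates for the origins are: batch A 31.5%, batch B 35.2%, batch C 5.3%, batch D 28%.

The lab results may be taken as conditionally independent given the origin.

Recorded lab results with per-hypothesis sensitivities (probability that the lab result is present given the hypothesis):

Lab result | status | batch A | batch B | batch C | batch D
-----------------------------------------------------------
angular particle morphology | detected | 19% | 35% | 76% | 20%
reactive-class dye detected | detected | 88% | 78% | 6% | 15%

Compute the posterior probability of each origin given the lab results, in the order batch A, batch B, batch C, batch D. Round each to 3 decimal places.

0.330, 0.602, 0.015, 0.053

By Bayes' rule with conditional independence, the unnormalized weight for each hypothesis is prior × ∏ likelihoods:
  batch A: 0.315 × 0.19 × 0.88 = 0.052668
  batch B: 0.352 × 0.35 × 0.78 = 0.096096
  batch C: 0.053 × 0.76 × 0.06 = 0.0024168
  batch D: 0.280 × 0.20 × 0.15 = 0.0084
Normalizing constant Z = 0.052668 + 0.096096 + 0.0024168 + 0.0084 = 0.15958.
P(batch A | evidence) = 0.052668 / 0.15958 ≈ 0.330
P(batch B | evidence) = 0.096096 / 0.15958 ≈ 0.602
P(batch C | evidence) = 0.0024168 / 0.15958 ≈ 0.015
P(batch D | evidence) = 0.0084 / 0.15958 ≈ 0.053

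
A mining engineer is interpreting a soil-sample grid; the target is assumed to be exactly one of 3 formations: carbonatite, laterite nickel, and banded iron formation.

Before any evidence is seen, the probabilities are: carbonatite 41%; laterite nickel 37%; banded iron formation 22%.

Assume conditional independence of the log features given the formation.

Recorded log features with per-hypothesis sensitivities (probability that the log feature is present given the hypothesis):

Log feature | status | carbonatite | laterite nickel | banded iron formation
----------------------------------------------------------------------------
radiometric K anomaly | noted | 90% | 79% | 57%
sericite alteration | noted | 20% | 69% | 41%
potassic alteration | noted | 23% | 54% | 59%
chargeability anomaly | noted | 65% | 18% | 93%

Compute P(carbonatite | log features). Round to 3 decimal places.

0.187

By Bayes' rule with conditional independence, the unnormalized weight for each hypothesis is prior × ∏ likelihoods:
  carbonatite: 0.41 × 0.90 × 0.20 × 0.23 × 0.65 = 0.011033
  laterite nickel: 0.37 × 0.79 × 0.69 × 0.54 × 0.18 = 0.019604
  banded iron formation: 0.22 × 0.57 × 0.41 × 0.59 × 0.93 = 0.028211
Marginal likelihood of the evidence = 0.058848.
P(carbonatite | evidence) = 0.011033 / 0.058848 ≈ 0.187.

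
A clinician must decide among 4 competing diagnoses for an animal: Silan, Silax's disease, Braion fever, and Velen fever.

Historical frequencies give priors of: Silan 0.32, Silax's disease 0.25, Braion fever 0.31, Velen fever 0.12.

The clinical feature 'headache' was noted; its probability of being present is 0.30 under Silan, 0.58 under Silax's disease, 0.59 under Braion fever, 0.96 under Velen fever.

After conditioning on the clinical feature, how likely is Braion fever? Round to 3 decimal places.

For each hypothesis, the unnormalized posterior weight is prior × likelihood:
  Silan: 0.32 × 0.30 = 0.096
  Silax's disease: 0.25 × 0.58 = 0.145
  Braion fever: 0.31 × 0.59 = 0.1829
  Velen fever: 0.12 × 0.96 = 0.1152
Normalizing constant Z = 0.096 + 0.145 + 0.1829 + 0.1152 = 0.5391.
P(Braion fever | evidence) = 0.1829 / 0.5391 ≈ 0.339.

0.339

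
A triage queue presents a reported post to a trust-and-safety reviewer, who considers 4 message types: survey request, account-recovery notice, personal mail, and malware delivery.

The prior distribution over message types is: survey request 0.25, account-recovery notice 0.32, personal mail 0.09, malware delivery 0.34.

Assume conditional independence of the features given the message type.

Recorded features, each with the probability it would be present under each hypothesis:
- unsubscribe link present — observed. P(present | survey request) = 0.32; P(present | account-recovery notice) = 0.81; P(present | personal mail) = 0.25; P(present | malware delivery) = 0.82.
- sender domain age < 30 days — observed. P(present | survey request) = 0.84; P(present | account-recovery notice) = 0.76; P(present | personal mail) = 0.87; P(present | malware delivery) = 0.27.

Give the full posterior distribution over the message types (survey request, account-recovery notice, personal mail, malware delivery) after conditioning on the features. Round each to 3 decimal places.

0.187, 0.549, 0.055, 0.210

By Bayes' rule with conditional independence, the unnormalized weight for each hypothesis is prior × ∏ likelihoods:
  survey request: 0.25 × 0.32 × 0.84 = 0.0672
  account-recovery notice: 0.32 × 0.81 × 0.76 = 0.19699
  personal mail: 0.09 × 0.25 × 0.87 = 0.019575
  malware delivery: 0.34 × 0.82 × 0.27 = 0.075276
The unnormalized weights sum to 0.35904.
P(survey request | evidence) = 0.0672 / 0.35904 ≈ 0.187
P(account-recovery notice | evidence) = 0.19699 / 0.35904 ≈ 0.549
P(personal mail | evidence) = 0.019575 / 0.35904 ≈ 0.055
P(malware delivery | evidence) = 0.075276 / 0.35904 ≈ 0.210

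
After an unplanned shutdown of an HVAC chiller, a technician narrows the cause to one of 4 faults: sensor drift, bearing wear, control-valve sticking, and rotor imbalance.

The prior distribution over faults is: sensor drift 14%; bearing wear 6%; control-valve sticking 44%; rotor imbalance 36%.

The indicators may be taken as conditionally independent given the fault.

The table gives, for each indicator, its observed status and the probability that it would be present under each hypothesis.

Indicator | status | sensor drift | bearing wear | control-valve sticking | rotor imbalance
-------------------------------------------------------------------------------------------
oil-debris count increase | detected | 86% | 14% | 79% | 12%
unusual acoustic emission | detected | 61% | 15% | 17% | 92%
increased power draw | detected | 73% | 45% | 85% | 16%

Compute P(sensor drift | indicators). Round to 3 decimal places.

For each hypothesis, the unnormalized posterior weight is prior × product of the indicator likelihoods:
  sensor drift: 0.14 × 0.86 × 0.61 × 0.73 = 0.053614
  bearing wear: 0.06 × 0.14 × 0.15 × 0.45 = 0.000567
  control-valve sticking: 0.44 × 0.79 × 0.17 × 0.85 = 0.050228
  rotor imbalance: 0.36 × 0.12 × 0.92 × 0.16 = 0.006359
Marginal likelihood of the evidence = 0.11077.
P(sensor drift | evidence) = 0.053614 / 0.11077 ≈ 0.484.

0.484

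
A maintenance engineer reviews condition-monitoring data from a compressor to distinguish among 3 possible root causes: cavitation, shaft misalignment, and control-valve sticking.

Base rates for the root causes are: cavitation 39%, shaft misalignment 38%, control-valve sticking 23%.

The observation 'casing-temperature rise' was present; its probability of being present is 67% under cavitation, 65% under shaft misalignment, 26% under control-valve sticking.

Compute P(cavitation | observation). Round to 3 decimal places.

Multiply each prior by the likelihood of the observation:
  cavitation: 0.39 × 0.67 = 0.2613
  shaft misalignment: 0.38 × 0.65 = 0.247
  control-valve sticking: 0.23 × 0.26 = 0.0598
The unnormalized weights sum to 0.5681.
P(cavitation | evidence) = 0.2613 / 0.5681 ≈ 0.460.

0.460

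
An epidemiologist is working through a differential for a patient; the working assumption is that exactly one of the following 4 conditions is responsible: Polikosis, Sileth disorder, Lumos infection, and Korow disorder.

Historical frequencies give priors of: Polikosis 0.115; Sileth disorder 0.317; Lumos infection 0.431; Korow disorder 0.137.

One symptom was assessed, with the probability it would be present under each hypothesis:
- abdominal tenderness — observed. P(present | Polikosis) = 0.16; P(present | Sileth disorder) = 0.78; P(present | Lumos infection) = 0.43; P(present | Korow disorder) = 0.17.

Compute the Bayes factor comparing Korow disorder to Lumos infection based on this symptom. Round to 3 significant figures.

0.395

The Bayes factor is the ratio of the two likelihoods.
  Korow disorder: 0.17
  Lumos infection: 0.43
Bayes factor = 0.17 / 0.43 ≈ 0.395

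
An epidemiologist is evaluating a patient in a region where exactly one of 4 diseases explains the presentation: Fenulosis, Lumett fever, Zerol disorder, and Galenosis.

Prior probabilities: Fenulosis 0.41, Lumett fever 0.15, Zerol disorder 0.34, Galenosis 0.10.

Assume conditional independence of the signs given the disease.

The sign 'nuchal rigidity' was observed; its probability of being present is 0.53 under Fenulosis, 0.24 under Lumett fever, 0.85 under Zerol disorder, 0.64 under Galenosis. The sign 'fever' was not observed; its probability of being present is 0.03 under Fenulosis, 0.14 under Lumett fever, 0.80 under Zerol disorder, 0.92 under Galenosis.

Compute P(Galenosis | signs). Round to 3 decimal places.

0.017

By Bayes' rule with conditional independence, the unnormalized weight for each hypothesis is prior × ∏ likelihoods (using 1 − P(present | H) for each absent sign):
  Fenulosis: 0.41 × 0.53 × (1 − 0.03) = 0.21078
  Lumett fever: 0.15 × 0.24 × (1 − 0.14) = 0.03096
  Zerol disorder: 0.34 × 0.85 × (1 − 0.80) = 0.0578
  Galenosis: 0.10 × 0.64 × (1 − 0.92) = 0.00512
Marginal likelihood of the evidence = 0.30466.
P(Galenosis | evidence) = 0.00512 / 0.30466 ≈ 0.017.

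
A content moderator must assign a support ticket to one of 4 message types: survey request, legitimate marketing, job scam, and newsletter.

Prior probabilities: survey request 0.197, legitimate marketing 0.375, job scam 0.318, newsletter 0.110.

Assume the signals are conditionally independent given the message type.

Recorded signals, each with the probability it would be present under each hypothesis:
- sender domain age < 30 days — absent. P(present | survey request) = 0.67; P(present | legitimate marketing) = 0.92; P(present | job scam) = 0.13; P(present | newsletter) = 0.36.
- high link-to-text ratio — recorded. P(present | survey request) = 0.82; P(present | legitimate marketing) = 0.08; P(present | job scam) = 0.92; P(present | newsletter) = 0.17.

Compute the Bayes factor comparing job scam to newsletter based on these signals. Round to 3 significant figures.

7.36

Joint likelihood of the signal pattern under each hypothesis (using 1 − P(present | H) for each absent signal):
  job scam: (1 − 0.13) × 0.92 = 0.8004
  newsletter: (1 − 0.36) × 0.17 = 0.1088
Bayes factor = 0.8004 / 0.1088 ≈ 7.36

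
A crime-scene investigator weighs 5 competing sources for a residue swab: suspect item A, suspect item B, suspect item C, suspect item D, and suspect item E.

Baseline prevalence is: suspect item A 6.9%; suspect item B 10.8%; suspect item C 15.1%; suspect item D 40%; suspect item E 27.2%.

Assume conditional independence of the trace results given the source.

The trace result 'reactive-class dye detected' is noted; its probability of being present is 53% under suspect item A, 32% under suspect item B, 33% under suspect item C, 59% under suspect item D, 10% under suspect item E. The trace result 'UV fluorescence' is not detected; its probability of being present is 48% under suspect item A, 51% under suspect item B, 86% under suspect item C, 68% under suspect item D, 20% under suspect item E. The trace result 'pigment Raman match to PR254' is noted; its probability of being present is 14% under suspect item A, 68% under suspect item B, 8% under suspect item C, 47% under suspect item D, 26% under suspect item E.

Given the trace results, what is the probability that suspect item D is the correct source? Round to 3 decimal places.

By Bayes' rule with conditional independence, the unnormalized weight for each hypothesis is prior × ∏ likelihoods (using 1 − P(present | H) for each absent trace result):
  suspect item A: 0.069 × 0.53 × (1 − 0.48) × 0.14 = 0.0026623
  suspect item B: 0.108 × 0.32 × (1 − 0.51) × 0.68 = 0.011515
  suspect item C: 0.151 × 0.33 × (1 − 0.86) × 0.08 = 0.0005581
  suspect item D: 0.400 × 0.59 × (1 − 0.68) × 0.47 = 0.035494
  suspect item E: 0.272 × 0.10 × (1 − 0.20) × 0.26 = 0.0056576
Normalizing constant Z = 0.0026623 + 0.011515 + 0.0005581 + 0.035494 + 0.0056576 = 0.055888.
P(suspect item D | evidence) = 0.035494 / 0.055888 ≈ 0.635.

0.635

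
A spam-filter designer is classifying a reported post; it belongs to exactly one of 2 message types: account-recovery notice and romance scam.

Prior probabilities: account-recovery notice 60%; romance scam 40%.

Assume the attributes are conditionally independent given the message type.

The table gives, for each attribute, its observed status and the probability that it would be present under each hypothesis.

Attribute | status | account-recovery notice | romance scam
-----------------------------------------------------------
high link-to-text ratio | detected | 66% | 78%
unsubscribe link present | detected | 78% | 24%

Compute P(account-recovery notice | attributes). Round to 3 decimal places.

0.805

By Bayes' rule with conditional independence, the unnormalized weight for each hypothesis is prior × ∏ likelihoods:
  account-recovery notice: 0.600 × 0.66 × 0.78 = 0.30888
  romance scam: 0.400 × 0.78 × 0.24 = 0.07488
The unnormalized weights sum to 0.38376.
P(account-recovery notice | evidence) = 0.30888 / 0.38376 ≈ 0.805.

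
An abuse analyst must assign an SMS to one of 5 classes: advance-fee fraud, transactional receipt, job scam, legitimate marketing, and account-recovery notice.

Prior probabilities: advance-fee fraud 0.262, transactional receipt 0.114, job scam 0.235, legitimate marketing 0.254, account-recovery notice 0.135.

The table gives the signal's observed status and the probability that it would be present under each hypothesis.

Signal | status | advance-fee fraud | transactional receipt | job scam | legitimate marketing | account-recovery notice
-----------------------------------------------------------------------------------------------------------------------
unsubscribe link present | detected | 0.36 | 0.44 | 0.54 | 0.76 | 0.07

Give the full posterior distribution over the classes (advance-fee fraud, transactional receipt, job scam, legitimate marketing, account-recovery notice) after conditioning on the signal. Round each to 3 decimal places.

0.199, 0.106, 0.268, 0.407, 0.020

Multiply each prior by the likelihood of the signal:
  advance-fee fraud: 0.262 × 0.36 = 0.09432
  transactional receipt: 0.114 × 0.44 = 0.05016
  job scam: 0.235 × 0.54 = 0.1269
  legitimate marketing: 0.254 × 0.76 = 0.19304
  account-recovery notice: 0.135 × 0.07 = 0.00945
The unnormalized weights sum to 0.47387.
P(advance-fee fraud | evidence) = 0.09432 / 0.47387 ≈ 0.199
P(transactional receipt | evidence) = 0.05016 / 0.47387 ≈ 0.106
P(job scam | evidence) = 0.1269 / 0.47387 ≈ 0.268
P(legitimate marketing | evidence) = 0.19304 / 0.47387 ≈ 0.407
P(account-recovery notice | evidence) = 0.00945 / 0.47387 ≈ 0.020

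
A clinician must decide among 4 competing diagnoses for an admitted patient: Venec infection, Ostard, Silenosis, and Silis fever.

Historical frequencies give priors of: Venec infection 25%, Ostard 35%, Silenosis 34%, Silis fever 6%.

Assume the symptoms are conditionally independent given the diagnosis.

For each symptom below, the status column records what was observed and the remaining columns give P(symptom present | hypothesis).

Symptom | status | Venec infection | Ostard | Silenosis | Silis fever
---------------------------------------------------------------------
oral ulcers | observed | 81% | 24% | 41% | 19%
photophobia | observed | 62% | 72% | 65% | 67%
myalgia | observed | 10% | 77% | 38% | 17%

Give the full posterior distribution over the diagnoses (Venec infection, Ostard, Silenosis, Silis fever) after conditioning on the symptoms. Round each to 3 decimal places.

For each hypothesis, the unnormalized posterior weight is prior × product of the symptom likelihoods:
  Venec infection: 0.25 × 0.81 × 0.62 × 0.10 = 0.012555
  Ostard: 0.35 × 0.24 × 0.72 × 0.77 = 0.04657
  Silenosis: 0.34 × 0.41 × 0.65 × 0.38 = 0.034432
  Silis fever: 0.06 × 0.19 × 0.67 × 0.17 = 0.0012985
Normalizing constant Z = 0.012555 + 0.04657 + 0.034432 + 0.0012985 = 0.094855.
P(Venec infection | evidence) = 0.012555 / 0.094855 ≈ 0.132
P(Ostard | evidence) = 0.04657 / 0.094855 ≈ 0.491
P(Silenosis | evidence) = 0.034432 / 0.094855 ≈ 0.363
P(Silis fever | evidence) = 0.0012985 / 0.094855 ≈ 0.014

0.132, 0.491, 0.363, 0.014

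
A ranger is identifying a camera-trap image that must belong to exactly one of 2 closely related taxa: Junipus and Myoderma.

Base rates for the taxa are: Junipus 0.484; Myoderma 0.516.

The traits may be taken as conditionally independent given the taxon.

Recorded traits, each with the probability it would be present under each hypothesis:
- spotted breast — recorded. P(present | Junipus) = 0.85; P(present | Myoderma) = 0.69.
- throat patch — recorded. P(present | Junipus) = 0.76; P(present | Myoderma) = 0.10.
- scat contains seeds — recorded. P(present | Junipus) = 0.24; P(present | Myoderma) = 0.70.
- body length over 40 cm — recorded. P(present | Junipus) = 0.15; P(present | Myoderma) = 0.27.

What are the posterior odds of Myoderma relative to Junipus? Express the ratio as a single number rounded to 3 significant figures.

Unnormalized posterior weight (prior times the trait likelihoods) for each of the two hypotheses:
  Myoderma: 0.516 × 0.69 × 0.10 × 0.70 × 0.27 = 0.0067292
  Junipus: 0.484 × 0.85 × 0.76 × 0.24 × 0.15 = 0.011256
Posterior odds = 0.0067292 / 0.011256 ≈ 0.598.

0.598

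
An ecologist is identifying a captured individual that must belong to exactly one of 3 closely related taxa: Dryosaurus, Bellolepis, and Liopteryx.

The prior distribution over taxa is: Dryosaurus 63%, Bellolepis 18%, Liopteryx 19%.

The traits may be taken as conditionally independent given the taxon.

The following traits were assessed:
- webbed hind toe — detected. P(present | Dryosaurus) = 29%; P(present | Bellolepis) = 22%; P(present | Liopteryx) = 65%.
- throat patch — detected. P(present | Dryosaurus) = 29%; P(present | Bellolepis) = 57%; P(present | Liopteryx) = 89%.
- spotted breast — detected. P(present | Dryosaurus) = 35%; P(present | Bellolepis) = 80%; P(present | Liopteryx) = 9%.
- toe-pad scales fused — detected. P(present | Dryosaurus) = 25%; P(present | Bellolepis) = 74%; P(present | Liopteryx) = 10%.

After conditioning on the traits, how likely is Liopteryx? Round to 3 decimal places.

0.052

For each hypothesis, the unnormalized posterior weight is prior × product of the trait likelihoods:
  Dryosaurus: 0.63 × 0.29 × 0.29 × 0.35 × 0.25 = 0.004636
  Bellolepis: 0.18 × 0.22 × 0.57 × 0.80 × 0.74 = 0.013363
  Liopteryx: 0.19 × 0.65 × 0.89 × 0.09 × 0.10 = 0.00098924
Marginal likelihood of the evidence = 0.018988.
P(Liopteryx | evidence) = 0.00098924 / 0.018988 ≈ 0.052.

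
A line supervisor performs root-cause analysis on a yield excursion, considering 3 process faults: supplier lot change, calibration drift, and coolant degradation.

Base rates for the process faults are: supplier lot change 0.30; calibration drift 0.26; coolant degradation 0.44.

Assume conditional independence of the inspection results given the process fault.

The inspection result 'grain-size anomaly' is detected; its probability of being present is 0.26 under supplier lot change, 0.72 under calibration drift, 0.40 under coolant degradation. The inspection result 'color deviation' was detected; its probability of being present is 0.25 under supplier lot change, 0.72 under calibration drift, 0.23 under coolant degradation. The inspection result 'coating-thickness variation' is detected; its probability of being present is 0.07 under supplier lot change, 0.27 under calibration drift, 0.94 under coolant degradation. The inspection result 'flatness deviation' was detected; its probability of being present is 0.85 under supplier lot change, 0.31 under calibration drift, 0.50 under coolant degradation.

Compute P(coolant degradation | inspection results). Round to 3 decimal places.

0.605

Multiply each prior by the joint likelihood of the inspection result pattern:
  supplier lot change: 0.30 × 0.26 × 0.25 × 0.07 × 0.85 = 0.0011603
  calibration drift: 0.26 × 0.72 × 0.72 × 0.27 × 0.31 = 0.011281
  coolant degradation: 0.44 × 0.40 × 0.23 × 0.94 × 0.50 = 0.019026
Marginal likelihood of the evidence = 0.031467.
P(coolant degradation | evidence) = 0.019026 / 0.031467 ≈ 0.605.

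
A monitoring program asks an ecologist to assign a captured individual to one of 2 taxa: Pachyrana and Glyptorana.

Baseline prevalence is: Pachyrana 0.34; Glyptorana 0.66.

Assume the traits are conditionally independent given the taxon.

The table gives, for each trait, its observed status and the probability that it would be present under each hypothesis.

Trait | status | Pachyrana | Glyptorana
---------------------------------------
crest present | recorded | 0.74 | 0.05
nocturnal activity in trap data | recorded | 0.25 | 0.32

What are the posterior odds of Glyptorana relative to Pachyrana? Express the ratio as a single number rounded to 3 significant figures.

Unnormalized posterior weight (prior times the trait likelihoods) for each of the two hypotheses:
  Glyptorana: 0.66 × 0.05 × 0.32 = 0.01056
  Pachyrana: 0.34 × 0.74 × 0.25 = 0.0629
Posterior odds = 0.01056 / 0.0629 ≈ 0.168.

0.168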